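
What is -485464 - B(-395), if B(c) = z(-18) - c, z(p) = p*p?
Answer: -486183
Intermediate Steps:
z(p) = p²
B(c) = 324 - c (B(c) = (-18)² - c = 324 - c)
-485464 - B(-395) = -485464 - (324 - 1*(-395)) = -485464 - (324 + 395) = -485464 - 1*719 = -485464 - 719 = -486183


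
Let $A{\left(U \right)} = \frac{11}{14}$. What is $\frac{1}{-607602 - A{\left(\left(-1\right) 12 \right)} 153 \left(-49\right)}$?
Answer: $- \frac{2}{1203423} \approx -1.6619 \cdot 10^{-6}$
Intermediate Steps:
$A{\left(U \right)} = \frac{11}{14}$ ($A{\left(U \right)} = 11 \cdot \frac{1}{14} = \frac{11}{14}$)
$\frac{1}{-607602 - A{\left(\left(-1\right) 12 \right)} 153 \left(-49\right)} = \frac{1}{-607602 - \frac{11}{14} \cdot 153 \left(-49\right)} = \frac{1}{-607602 - \frac{1683}{14} \left(-49\right)} = \frac{1}{-607602 - - \frac{11781}{2}} = \frac{1}{-607602 + \frac{11781}{2}} = \frac{1}{- \frac{1203423}{2}} = - \frac{2}{1203423}$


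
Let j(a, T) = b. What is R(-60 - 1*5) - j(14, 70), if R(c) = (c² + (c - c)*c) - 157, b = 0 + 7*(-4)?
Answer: 4096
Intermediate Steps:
b = -28 (b = 0 - 28 = -28)
j(a, T) = -28
R(c) = -157 + c² (R(c) = (c² + 0*c) - 157 = (c² + 0) - 157 = c² - 157 = -157 + c²)
R(-60 - 1*5) - j(14, 70) = (-157 + (-60 - 1*5)²) - 1*(-28) = (-157 + (-60 - 5)²) + 28 = (-157 + (-65)²) + 28 = (-157 + 4225) + 28 = 4068 + 28 = 4096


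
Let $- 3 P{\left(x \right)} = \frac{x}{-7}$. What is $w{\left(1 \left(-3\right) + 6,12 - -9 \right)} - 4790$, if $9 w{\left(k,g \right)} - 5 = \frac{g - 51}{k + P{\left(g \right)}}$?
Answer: $- \frac{86225}{18} \approx -4790.3$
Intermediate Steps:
$P{\left(x \right)} = \frac{x}{21}$ ($P{\left(x \right)} = - \frac{x \frac{1}{-7}}{3} = - \frac{x \left(- \frac{1}{7}\right)}{3} = - \frac{\left(- \frac{1}{7}\right) x}{3} = \frac{x}{21}$)
$w{\left(k,g \right)} = \frac{5}{9} + \frac{-51 + g}{9 \left(k + \frac{g}{21}\right)}$ ($w{\left(k,g \right)} = \frac{5}{9} + \frac{\left(g - 51\right) \frac{1}{k + \frac{g}{21}}}{9} = \frac{5}{9} + \frac{\left(-51 + g\right) \frac{1}{k + \frac{g}{21}}}{9} = \frac{5}{9} + \frac{\frac{1}{k + \frac{g}{21}} \left(-51 + g\right)}{9} = \frac{5}{9} + \frac{-51 + g}{9 \left(k + \frac{g}{21}\right)}$)
$w{\left(1 \left(-3\right) + 6,12 - -9 \right)} - 4790 = \frac{-1071 + 26 \left(12 - -9\right) + 105 \left(1 \left(-3\right) + 6\right)}{9 \left(\left(12 - -9\right) + 21 \left(1 \left(-3\right) + 6\right)\right)} - 4790 = \frac{-1071 + 26 \left(12 + 9\right) + 105 \left(-3 + 6\right)}{9 \left(\left(12 + 9\right) + 21 \left(-3 + 6\right)\right)} - 4790 = \frac{-1071 + 26 \cdot 21 + 105 \cdot 3}{9 \left(21 + 21 \cdot 3\right)} - 4790 = \frac{-1071 + 546 + 315}{9 \left(21 + 63\right)} - 4790 = \frac{1}{9} \cdot \frac{1}{84} \left(-210\right) - 4790 = - \frac{5}{18} - 4790 = - \frac{86225}{18}$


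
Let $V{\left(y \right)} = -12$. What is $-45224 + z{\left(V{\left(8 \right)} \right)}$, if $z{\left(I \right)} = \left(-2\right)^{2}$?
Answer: $-45220$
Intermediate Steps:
$z{\left(I \right)} = 4$
$-45224 + z{\left(V{\left(8 \right)} \right)} = -45224 + 4 = -45220$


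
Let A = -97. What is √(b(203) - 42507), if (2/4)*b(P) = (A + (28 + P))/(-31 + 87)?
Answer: I*√8330434/14 ≈ 206.16*I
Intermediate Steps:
b(P) = -69/28 + P/28 (b(P) = 2*((-97 + (28 + P))/(-31 + 87)) = 2*((-69 + P)/56) = 2*((-69 + P)*(1/56)) = 2*(-69/56 + P/56) = -69/28 + P/28)
√(b(203) - 42507) = √((-69/28 + (1/28)*203) - 42507) = √((-69/28 + 29/4) - 42507) = √(67/14 - 42507) = √(-595031/14) = I*√8330434/14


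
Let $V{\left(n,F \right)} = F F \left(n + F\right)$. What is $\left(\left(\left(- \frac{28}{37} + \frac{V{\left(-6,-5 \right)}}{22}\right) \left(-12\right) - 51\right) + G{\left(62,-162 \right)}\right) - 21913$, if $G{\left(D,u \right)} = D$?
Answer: $- \frac{804488}{37} \approx -21743.0$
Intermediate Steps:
$V{\left(n,F \right)} = F^{2} \left(F + n\right)$
$\left(\left(\left(- \frac{28}{37} + \frac{V{\left(-6,-5 \right)}}{22}\right) \left(-12\right) - 51\right) + G{\left(62,-162 \right)}\right) - 21913 = \left(\left(\left(- \frac{28}{37} + \frac{\left(-5\right)^{2} \left(-5 - 6\right)}{22}\right) \left(-12\right) - 51\right) + 62\right) - 21913 = \left(\left(\left(\left(-28\right) \frac{1}{37} + 25 \left(-11\right) \frac{1}{22}\right) \left(-12\right) - 51\right) + 62\right) - 21913 = \left(\left(\left(- \frac{28}{37} - \frac{25}{2}\right) \left(-12\right) - 51\right) + 62\right) - 21913 = \left(\left(\left(- \frac{981}{74}\right) \left(-12\right) - 51\right) + 62\right) - 21913 = \left(\left(\frac{5886}{37} - 51\right) + 62\right) - 21913 = \left(\frac{3999}{37} + 62\right) - 21913 = \frac{6293}{37} - 21913 = - \frac{804488}{37}$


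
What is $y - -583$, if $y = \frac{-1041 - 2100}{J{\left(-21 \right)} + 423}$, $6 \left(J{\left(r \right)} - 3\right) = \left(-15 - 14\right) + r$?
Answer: $\frac{721076}{1253} \approx 575.48$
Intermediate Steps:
$J{\left(r \right)} = - \frac{11}{6} + \frac{r}{6}$ ($J{\left(r \right)} = 3 + \frac{\left(-15 - 14\right) + r}{6} = 3 + \frac{-29 + r}{6} = 3 + \left(- \frac{29}{6} + \frac{r}{6}\right) = - \frac{11}{6} + \frac{r}{6}$)
$y = - \frac{9423}{1253}$ ($y = \frac{-1041 - 2100}{\left(- \frac{11}{6} + \frac{1}{6} \left(-21\right)\right) + 423} = - \frac{3141}{\left(- \frac{11}{6} - \frac{7}{2}\right) + 423} = - \frac{3141}{- \frac{16}{3} + 423} = - \frac{3141}{\frac{1253}{3}} = \left(-3141\right) \frac{3}{1253} = - \frac{9423}{1253} \approx -7.5203$)
$y - -583 = - \frac{9423}{1253} - -583 = - \frac{9423}{1253} + 583 = \frac{721076}{1253}$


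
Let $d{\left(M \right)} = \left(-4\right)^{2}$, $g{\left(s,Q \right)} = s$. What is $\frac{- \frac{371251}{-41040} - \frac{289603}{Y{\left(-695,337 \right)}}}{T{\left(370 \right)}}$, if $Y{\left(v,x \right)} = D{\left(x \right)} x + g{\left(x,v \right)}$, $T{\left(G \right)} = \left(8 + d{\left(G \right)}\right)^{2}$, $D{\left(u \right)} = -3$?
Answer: $\frac{6067765147}{7966356480} \approx 0.76167$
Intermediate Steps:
$d{\left(M \right)} = 16$
$T{\left(G \right)} = 576$ ($T{\left(G \right)} = \left(8 + 16\right)^{2} = 24^{2} = 576$)
$Y{\left(v,x \right)} = - 2 x$ ($Y{\left(v,x \right)} = - 3 x + x = - 2 x$)
$\frac{- \frac{371251}{-41040} - \frac{289603}{Y{\left(-695,337 \right)}}}{T{\left(370 \right)}} = \frac{- \frac{371251}{-41040} - \frac{289603}{\left(-2\right) 337}}{576} = \left(\left(-371251\right) \left(- \frac{1}{41040}\right) - \frac{289603}{-674}\right) \frac{1}{576} = \left(\frac{371251}{41040} - - \frac{289603}{674}\right) \frac{1}{576} = \left(\frac{371251}{41040} + \frac{289603}{674}\right) \frac{1}{576} = \frac{6067765147}{13830480} \cdot \frac{1}{576} = \frac{6067765147}{7966356480}$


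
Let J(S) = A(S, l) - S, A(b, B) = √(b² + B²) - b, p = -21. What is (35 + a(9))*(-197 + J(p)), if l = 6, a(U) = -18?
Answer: -2635 + 51*√53 ≈ -2263.7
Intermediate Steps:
A(b, B) = √(B² + b²) - b
J(S) = √(36 + S²) - 2*S (J(S) = (√(6² + S²) - S) - S = (√(36 + S²) - S) - S = √(36 + S²) - 2*S)
(35 + a(9))*(-197 + J(p)) = (35 - 18)*(-197 + (√(36 + (-21)²) - 2*(-21))) = 17*(-197 + (√(36 + 441) + 42)) = 17*(-197 + (√477 + 42)) = 17*(-197 + (3*√53 + 42)) = 17*(-197 + (42 + 3*√53)) = 17*(-155 + 3*√53) = -2635 + 51*√53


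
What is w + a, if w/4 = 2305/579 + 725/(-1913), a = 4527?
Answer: 5030186189/1107627 ≈ 4541.4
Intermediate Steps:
w = 15958760/1107627 (w = 4*(2305/579 + 725/(-1913)) = 4*(2305*(1/579) + 725*(-1/1913)) = 4*(2305/579 - 725/1913) = 4*(3989690/1107627) = 15958760/1107627 ≈ 14.408)
w + a = 15958760/1107627 + 4527 = 5030186189/1107627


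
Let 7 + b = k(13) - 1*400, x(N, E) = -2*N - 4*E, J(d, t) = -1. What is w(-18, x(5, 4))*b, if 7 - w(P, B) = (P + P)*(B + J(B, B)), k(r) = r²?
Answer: 229670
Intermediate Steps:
x(N, E) = -4*E - 2*N
b = -238 (b = -7 + (13² - 1*400) = -7 + (169 - 400) = -7 - 231 = -238)
w(P, B) = 7 - 2*P*(-1 + B) (w(P, B) = 7 - (P + P)*(B - 1) = 7 - 2*P*(-1 + B))
w(-18, x(5, 4))*b = (7 + 2*(-18) - 2*(-4*4 - 2*5)*(-18))*(-238) = (7 - 36 - 2*(-16 - 10)*(-18))*(-238) = (7 - 36 - 2*(-26)*(-18))*(-238) = (7 - 36 - 936)*(-238) = -965*(-238) = 229670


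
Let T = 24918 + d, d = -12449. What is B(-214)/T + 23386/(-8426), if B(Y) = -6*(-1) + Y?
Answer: -13334211/4775627 ≈ -2.7921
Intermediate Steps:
T = 12469 (T = 24918 - 12449 = 12469)
B(Y) = 6 + Y
B(-214)/T + 23386/(-8426) = (6 - 214)/12469 + 23386/(-8426) = -208*1/12469 + 23386*(-1/8426) = -208/12469 - 1063/383 = -13334211/4775627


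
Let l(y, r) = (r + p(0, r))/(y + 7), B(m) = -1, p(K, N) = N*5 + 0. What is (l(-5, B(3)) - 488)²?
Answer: 241081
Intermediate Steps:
p(K, N) = 5*N (p(K, N) = 5*N + 0 = 5*N)
l(y, r) = 6*r/(7 + y) (l(y, r) = (r + 5*r)/(y + 7) = (6*r)/(7 + y) = 6*r/(7 + y))
(l(-5, B(3)) - 488)² = (6*(-1)/(7 - 5) - 488)² = (6*(-1)/2 - 488)² = (6*(-1)*(½) - 488)² = (-3 - 488)² = (-491)² = 241081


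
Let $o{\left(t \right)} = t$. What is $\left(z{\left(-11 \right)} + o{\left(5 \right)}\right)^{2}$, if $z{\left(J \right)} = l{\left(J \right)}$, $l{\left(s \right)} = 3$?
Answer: $64$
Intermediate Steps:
$z{\left(J \right)} = 3$
$\left(z{\left(-11 \right)} + o{\left(5 \right)}\right)^{2} = \left(3 + 5\right)^{2} = 8^{2} = 64$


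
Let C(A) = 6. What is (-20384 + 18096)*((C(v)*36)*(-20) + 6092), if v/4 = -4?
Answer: -4054336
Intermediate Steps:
v = -16 (v = 4*(-4) = -16)
(-20384 + 18096)*((C(v)*36)*(-20) + 6092) = (-20384 + 18096)*((6*36)*(-20) + 6092) = -2288*(216*(-20) + 6092) = -2288*(-4320 + 6092) = -2288*1772 = -4054336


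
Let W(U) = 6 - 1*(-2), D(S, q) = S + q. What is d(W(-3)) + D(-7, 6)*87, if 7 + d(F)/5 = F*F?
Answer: 198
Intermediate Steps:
W(U) = 8 (W(U) = 6 + 2 = 8)
d(F) = -35 + 5*F**2 (d(F) = -35 + 5*(F*F) = -35 + 5*F**2)
d(W(-3)) + D(-7, 6)*87 = (-35 + 5*8**2) + (-7 + 6)*87 = (-35 + 5*64) - 1*87 = (-35 + 320) - 87 = 285 - 87 = 198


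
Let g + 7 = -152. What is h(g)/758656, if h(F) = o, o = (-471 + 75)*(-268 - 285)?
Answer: 54747/189664 ≈ 0.28865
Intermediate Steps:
g = -159 (g = -7 - 152 = -159)
o = 218988 (o = -396*(-553) = 218988)
h(F) = 218988
h(g)/758656 = 218988/758656 = 218988*(1/758656) = 54747/189664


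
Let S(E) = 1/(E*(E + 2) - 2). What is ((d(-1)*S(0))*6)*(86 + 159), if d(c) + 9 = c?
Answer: 7350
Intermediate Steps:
d(c) = -9 + c
S(E) = 1/(-2 + E*(2 + E)) (S(E) = 1/(E*(2 + E) - 2) = 1/(-2 + E*(2 + E)))
((d(-1)*S(0))*6)*(86 + 159) = (((-9 - 1)/(-2 + 0² + 2*0))*6)*(86 + 159) = (-10/(-2 + 0 + 0)*6)*245 = (-10/(-2)*6)*245 = (-10*(-½)*6)*245 = (5*6)*245 = 30*245 = 7350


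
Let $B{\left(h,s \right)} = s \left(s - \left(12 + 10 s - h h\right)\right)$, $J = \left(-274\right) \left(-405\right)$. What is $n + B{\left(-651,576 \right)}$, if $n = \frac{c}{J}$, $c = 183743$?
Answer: $\frac{26756695969343}{110970} \approx 2.4112 \cdot 10^{8}$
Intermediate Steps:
$J = 110970$
$n = \frac{183743}{110970} \approx 1.6558$
$B{\left(h,s \right)} = s \left(-12 + h^{2} - 9 s\right)$ ($B{\left(h,s \right)} = s \left(s - \left(12 - h^{2} + 10 s\right)\right) = s \left(-12 + h^{2} - 9 s\right)$)
$n + B{\left(-651,576 \right)} = \frac{183743}{110970} + 576 \left(-12 + \left(-651\right)^{2} - 5184\right) = \frac{183743}{110970} + 576 \left(-12 + 423801 - 5184\right) = \frac{183743}{110970} + 576 \cdot 418605 = \frac{183743}{110970} + 241116480 = \frac{26756695969343}{110970}$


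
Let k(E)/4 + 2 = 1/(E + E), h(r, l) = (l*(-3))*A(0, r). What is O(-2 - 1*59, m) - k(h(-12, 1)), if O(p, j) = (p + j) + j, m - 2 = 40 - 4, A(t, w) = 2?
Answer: 70/3 ≈ 23.333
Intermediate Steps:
m = 38 (m = 2 + (40 - 4) = 2 + 36 = 38)
h(r, l) = -6*l (h(r, l) = (l*(-3))*2 = -3*l*2 = -6*l)
O(p, j) = p + 2*j (O(p, j) = (j + p) + j = p + 2*j)
k(E) = -8 + 2/E (k(E) = -8 + 4/(E + E) = -8 + 4/((2*E)) = -8 + 4*(1/(2*E)) = -8 + 2/E)
O(-2 - 1*59, m) - k(h(-12, 1)) = ((-2 - 1*59) + 2*38) - (-8 + 2/((-6*1))) = ((-2 - 59) + 76) - (-8 + 2/(-6)) = (-61 + 76) - (-8 + 2*(-⅙)) = 15 - (-8 - ⅓) = 15 - 1*(-25/3) = 15 + 25/3 = 70/3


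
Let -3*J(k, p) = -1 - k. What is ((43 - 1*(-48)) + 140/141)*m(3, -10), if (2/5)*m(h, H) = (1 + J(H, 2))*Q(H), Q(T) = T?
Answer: 648550/141 ≈ 4599.6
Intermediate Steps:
J(k, p) = 1/3 + k/3 (J(k, p) = -(-1 - k)/3 = 1/3 + k/3)
m(h, H) = 5*H*(4/3 + H/3)/2 (m(h, H) = 5*((1 + (1/3 + H/3))*H)/2 = 5*((4/3 + H/3)*H)/2 = 5*(H*(4/3 + H/3))/2 = 5*H*(4/3 + H/3)/2)
((43 - 1*(-48)) + 140/141)*m(3, -10) = ((43 - 1*(-48)) + 140/141)*((5/6)*(-10)*(4 - 10)) = ((43 + 48) + 140*(1/141))*((5/6)*(-10)*(-6)) = (91 + 140/141)*50 = (12971/141)*50 = 648550/141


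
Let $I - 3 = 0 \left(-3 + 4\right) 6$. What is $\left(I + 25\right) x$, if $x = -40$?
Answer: $-1120$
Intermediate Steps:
$I = 3$ ($I = 3 + 0 \left(-3 + 4\right) 6 = 3 + 0 \cdot 1 \cdot 6 = 3 + 0 \cdot 6 = 3 + 0 = 3$)
$\left(I + 25\right) x = \left(3 + 25\right) \left(-40\right) = 28 \left(-40\right) = -1120$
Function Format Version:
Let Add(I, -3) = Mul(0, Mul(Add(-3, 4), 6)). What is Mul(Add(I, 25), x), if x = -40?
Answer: -1120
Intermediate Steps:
I = 3 (I = Add(3, Mul(0, Mul(Add(-3, 4), 6))) = Add(3, Mul(0, Mul(1, 6))) = Add(3, Mul(0, 6)) = Add(3, 0) = 3)
Mul(Add(I, 25), x) = Mul(Add(3, 25), -40) = Mul(28, -40) = -1120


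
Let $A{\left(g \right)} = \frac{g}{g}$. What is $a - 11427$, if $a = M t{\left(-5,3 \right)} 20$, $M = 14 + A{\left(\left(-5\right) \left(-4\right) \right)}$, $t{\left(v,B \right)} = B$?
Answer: $-10527$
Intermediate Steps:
$A{\left(g \right)} = 1$
$M = 15$ ($M = 14 + 1 = 15$)
$a = 900$ ($a = 15 \cdot 3 \cdot 20 = 45 \cdot 20 = 900$)
$a - 11427 = 900 - 11427 = -10527$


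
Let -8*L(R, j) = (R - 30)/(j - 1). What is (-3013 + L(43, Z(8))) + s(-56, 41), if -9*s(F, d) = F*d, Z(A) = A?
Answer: -1390093/504 ≈ -2758.1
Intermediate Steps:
L(R, j) = -(-30 + R)/(8*(-1 + j)) (L(R, j) = -(R - 30)/(8*(j - 1)) = -(-30 + R)/(8*(-1 + j)))
s(F, d) = -F*d/9
(-3013 + L(43, Z(8))) + s(-56, 41) = (-3013 + (30 - 1*43)/(8*(-1 + 8))) - ⅑*(-56)*41 = (-3013 + (⅛)*(30 - 43)/7) + 2296/9 = (-3013 + (⅛)*(⅐)*(-13)) + 2296/9 = (-3013 - 13/56) + 2296/9 = -168741/56 + 2296/9 = -1390093/504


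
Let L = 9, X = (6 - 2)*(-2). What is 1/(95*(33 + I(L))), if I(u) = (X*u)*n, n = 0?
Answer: 1/3135 ≈ 0.00031898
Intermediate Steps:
X = -8 (X = 4*(-2) = -8)
I(u) = 0 (I(u) = -8*u*0 = 0)
1/(95*(33 + I(L))) = 1/(95*(33 + 0)) = 1/(95*33) = 1/3135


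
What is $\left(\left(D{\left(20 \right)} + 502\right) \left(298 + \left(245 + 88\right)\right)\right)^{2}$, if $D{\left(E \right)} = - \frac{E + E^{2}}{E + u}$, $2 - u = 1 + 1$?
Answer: $92118927121$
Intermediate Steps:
$u = 0$ ($u = 2 - \left(1 + 1\right) = 2 - 2 = 0$)
$D{\left(E \right)} = - \frac{E + E^{2}}{E}$ ($D{\left(E \right)} = - \frac{E + E^{2}}{E + 0} = - \frac{E + E^{2}}{E}$)
$\left(\left(D{\left(20 \right)} + 502\right) \left(298 + \left(245 + 88\right)\right)\right)^{2} = \left(\left(\left(-1 - 20\right) + 502\right) \left(298 + \left(245 + 88\right)\right)\right)^{2} = \left(\left(\left(-1 - 20\right) + 502\right) \left(298 + 333\right)\right)^{2} = \left(\left(-21 + 502\right) 631\right)^{2} = \left(481 \cdot 631\right)^{2} = 303511^{2} = 92118927121$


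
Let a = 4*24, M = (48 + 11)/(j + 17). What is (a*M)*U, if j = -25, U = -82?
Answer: 58056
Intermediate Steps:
M = -59/8 (M = (48 + 11)/(-25 + 17) = 59/(-8) = 59*(-⅛) = -59/8 ≈ -7.3750)
a = 96
(a*M)*U = (96*(-59/8))*(-82) = -708*(-82) = 58056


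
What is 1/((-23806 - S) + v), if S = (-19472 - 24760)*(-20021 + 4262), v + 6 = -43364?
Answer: -1/697119264 ≈ -1.4345e-9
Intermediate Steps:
v = -43370 (v = -6 - 43364 = -43370)
S = 697052088 (S = -44232*(-15759) = 697052088)
1/((-23806 - S) + v) = 1/((-23806 - 1*697052088) - 43370) = 1/((-23806 - 697052088) - 43370) = 1/(-697075894 - 43370) = 1/(-697119264) = -1/697119264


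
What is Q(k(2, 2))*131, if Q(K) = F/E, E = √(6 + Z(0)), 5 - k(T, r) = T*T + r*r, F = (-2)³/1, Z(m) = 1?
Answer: -1048*√7/7 ≈ -396.11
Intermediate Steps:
F = -8 (F = -8*1 = -8)
k(T, r) = 5 - T² - r² (k(T, r) = 5 - (T*T + r*r) = 5 - (T² + r²) = 5 + (-T² - r²) = 5 - T² - r²)
E = √7 (E = √(6 + 1) = √7 ≈ 2.6458)
Q(K) = -8*√7/7
Q(k(2, 2))*131 = -8*√7/7*131 = -1048*√7/7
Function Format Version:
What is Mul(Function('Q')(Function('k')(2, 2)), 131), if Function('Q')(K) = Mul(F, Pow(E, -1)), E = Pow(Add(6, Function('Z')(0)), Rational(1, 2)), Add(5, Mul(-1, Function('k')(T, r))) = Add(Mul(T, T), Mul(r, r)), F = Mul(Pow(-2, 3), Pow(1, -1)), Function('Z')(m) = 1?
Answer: Mul(Rational(-1048, 7), Pow(7, Rational(1, 2))) ≈ -396.11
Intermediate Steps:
F = -8 (F = Mul(-8, 1) = -8)
Function('k')(T, r) = Add(5, Mul(-1, Pow(T, 2)), Mul(-1, Pow(r, 2))) (Function('k')(T, r) = Add(5, Mul(-1, Add(Mul(T, T), Mul(r, r)))) = Add(5, Mul(-1, Add(Pow(T, 2), Pow(r, 2)))) = Add(5, Add(Mul(-1, Pow(T, 2)), Mul(-1, Pow(r, 2)))) = Add(5, Mul(-1, Pow(T, 2)), Mul(-1, Pow(r, 2))))
E = Pow(7, Rational(1, 2)) (E = Pow(Add(6, 1), Rational(1, 2)) = Pow(7, Rational(1, 2)) ≈ 2.6458)
Function('Q')(K) = Mul(Rational(-8, 7), Pow(7, Rational(1, 2))) (Function('Q')(K) = Mul(-8, Pow(Pow(7, Rational(1, 2)), -1)) = Mul(-8, Mul(Rational(1, 7), Pow(7, Rational(1, 2)))) = Mul(Rational(-8, 7), Pow(7, Rational(1, 2))))
Mul(Function('Q')(Function('k')(2, 2)), 131) = Mul(Mul(Rational(-8, 7), Pow(7, Rational(1, 2))), 131) = Mul(Rational(-1048, 7), Pow(7, Rational(1, 2)))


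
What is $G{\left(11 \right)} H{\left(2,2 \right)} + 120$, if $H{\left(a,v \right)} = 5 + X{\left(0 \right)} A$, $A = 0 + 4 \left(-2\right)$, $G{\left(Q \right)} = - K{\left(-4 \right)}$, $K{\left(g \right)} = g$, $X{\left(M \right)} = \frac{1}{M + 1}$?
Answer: $108$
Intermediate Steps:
$X{\left(M \right)} = \frac{1}{1 + M}$
$G{\left(Q \right)} = 4$ ($G{\left(Q \right)} = \left(-1\right) \left(-4\right) = 4$)
$A = -8$ ($A = 0 - 8 = -8$)
$H{\left(a,v \right)} = -3$ ($H{\left(a,v \right)} = 5 + \frac{1}{1 + 0} \left(-8\right) = 5 + 1^{-1} \left(-8\right) = 5 + 1 \left(-8\right) = 5 - 8 = -3$)
$G{\left(11 \right)} H{\left(2,2 \right)} + 120 = 4 \left(-3\right) + 120 = -12 + 120 = 108$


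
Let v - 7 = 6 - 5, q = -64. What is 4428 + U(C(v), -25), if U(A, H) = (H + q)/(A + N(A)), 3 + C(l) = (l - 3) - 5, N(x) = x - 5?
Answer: 48797/11 ≈ 4436.1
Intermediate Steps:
v = 8 (v = 7 + (6 - 5) = 7 + 1 = 8)
N(x) = -5 + x
C(l) = -11 + l (C(l) = -3 + ((l - 3) - 5) = -3 + ((-3 + l) - 5) = -3 + (-8 + l) = -11 + l)
U(A, H) = (-64 + H)/(-5 + 2*A) (U(A, H) = (H - 64)/(A + (-5 + A)) = (-64 + H)/(-5 + 2*A))
4428 + U(C(v), -25) = 4428 + (-64 - 25)/(-5 + 2*(-11 + 8)) = 4428 - 89/(-5 + 2*(-3)) = 4428 - 89/(-5 - 6) = 4428 - 89/(-11) = 4428 - 1/11*(-89) = 4428 + 89/11 = 48797/11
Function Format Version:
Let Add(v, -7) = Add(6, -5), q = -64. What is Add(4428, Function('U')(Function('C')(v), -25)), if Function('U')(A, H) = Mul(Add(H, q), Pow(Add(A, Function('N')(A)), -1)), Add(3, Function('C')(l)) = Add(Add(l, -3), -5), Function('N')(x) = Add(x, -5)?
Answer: Rational(48797, 11) ≈ 4436.1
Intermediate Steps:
v = 8 (v = Add(7, Add(6, -5)) = Add(7, 1) = 8)
Function('N')(x) = Add(-5, x)
Function('C')(l) = Add(-11, l) (Function('C')(l) = Add(-3, Add(Add(l, -3), -5)) = Add(-3, Add(Add(-3, l), -5)) = Add(-3, Add(-8, l)) = Add(-11, l))
Function('U')(A, H) = Mul(Pow(Add(-5, Mul(2, A)), -1), Add(-64, H)) (Function('U')(A, H) = Mul(Add(H, -64), Pow(Add(A, Add(-5, A)), -1)) = Mul(Add(-64, H), Pow(Add(-5, Mul(2, A)), -1)) = Mul(Pow(Add(-5, Mul(2, A)), -1), Add(-64, H)))
Add(4428, Function('U')(Function('C')(v), -25)) = Add(4428, Mul(Pow(Add(-5, Mul(2, Add(-11, 8))), -1), Add(-64, -25))) = Add(4428, Mul(Pow(Add(-5, Mul(2, -3)), -1), -89)) = Add(4428, Mul(Pow(Add(-5, -6), -1), -89)) = Add(4428, Mul(Pow(-11, -1), -89)) = Add(4428, Mul(Rational(-1, 11), -89)) = Add(4428, Rational(89, 11)) = Rational(48797, 11)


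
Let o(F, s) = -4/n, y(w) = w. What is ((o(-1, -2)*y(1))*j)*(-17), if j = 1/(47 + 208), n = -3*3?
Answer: -4/135 ≈ -0.029630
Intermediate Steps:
n = -9
j = 1/255 ≈ 0.0039216
o(F, s) = 4/9 (o(F, s) = -4/(-9) = -4*(-⅑) = 4/9)
((o(-1, -2)*y(1))*j)*(-17) = (((4/9)*1)*(1/255))*(-17) = ((4/9)*(1/255))*(-17) = (4/2295)*(-17) = -4/135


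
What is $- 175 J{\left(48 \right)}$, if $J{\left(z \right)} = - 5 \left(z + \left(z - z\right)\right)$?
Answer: $42000$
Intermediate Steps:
$J{\left(z \right)} = - 5 z$ ($J{\left(z \right)} = - 5 \left(z + 0\right) = - 5 z$)
$- 175 J{\left(48 \right)} = - 175 \left(\left(-5\right) 48\right) = \left(-175\right) \left(-240\right) = 42000$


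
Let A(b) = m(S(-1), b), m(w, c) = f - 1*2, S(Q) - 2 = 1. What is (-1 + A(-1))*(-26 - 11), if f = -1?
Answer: 148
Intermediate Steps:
S(Q) = 3 (S(Q) = 2 + 1 = 3)
m(w, c) = -3 (m(w, c) = -1 - 1*2 = -1 - 2 = -3)
A(b) = -3
(-1 + A(-1))*(-26 - 11) = (-1 - 3)*(-26 - 11) = -4*(-37) = 148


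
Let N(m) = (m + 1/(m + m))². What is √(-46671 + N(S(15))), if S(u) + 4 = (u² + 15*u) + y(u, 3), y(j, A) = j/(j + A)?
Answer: 5*√1583504287285/16086 ≈ 391.14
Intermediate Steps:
y(j, A) = j/(A + j)
S(u) = -4 + u² + 15*u + u/(3 + u) (S(u) = -4 + ((u² + 15*u) + u/(3 + u)) = -4 + (u² + 15*u + u/(3 + u)) = -4 + u² + 15*u + u/(3 + u))
N(m) = (m + 1/(2*m))²
√(-46671 + N(S(15))) = √(-46671 + (1 + 2*((15 + (3 + 15)*(-4 + 15² + 15*15))/(3 + 15))²)²/(4*((15 + (3 + 15)*(-4 + 15² + 15*15))/(3 + 15))²)) = √(-46671 + (1 + 2*((15 + 18*(-4 + 225 + 225))/18)²)²/(4*((15 + 18*(-4 + 225 + 225))/18)²)) = √(-46671 + (1 + 2*((15 + 18*446)/18)²)²/(4*((15 + 18*446)/18)²)) = √(-46671 + (1 + 2*((15 + 8028)/18)²)²/(4*((15 + 8028)/18)²)) = √(-46671 + (1 + 2*((1/18)*8043)²)²/(4*((1/18)*8043)²)) = √(-46671 + (1 + 2*(2681/6)²)²/(4*(2681/6)²)) = √(-46671 + (¼)*(36/7187761)*(1 + 2*(7187761/36))²) = √(-46671 + (¼)*(36/7187761)*(1 + 7187761/18)²) = √(-46671 + (¼)*(36/7187761)*(7187779/18)²) = √(-46671 + (¼)*(36/7187761)*(51664166952841/324)) = √(-46671 + 51664166952841/258759396) = √(39587607182125/258759396) = 5*√1583504287285/16086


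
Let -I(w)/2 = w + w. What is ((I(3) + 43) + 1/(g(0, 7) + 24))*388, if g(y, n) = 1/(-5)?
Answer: 1433272/119 ≈ 12044.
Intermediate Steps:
g(y, n) = -⅕
I(w) = -4*w (I(w) = -2*(w + w) = -4*w)
((I(3) + 43) + 1/(g(0, 7) + 24))*388 = ((-4*3 + 43) + 1/(-⅕ + 24))*388 = ((-12 + 43) + 1/(119/5))*388 = (31 + 5/119)*388 = (3694/119)*388 = 1433272/119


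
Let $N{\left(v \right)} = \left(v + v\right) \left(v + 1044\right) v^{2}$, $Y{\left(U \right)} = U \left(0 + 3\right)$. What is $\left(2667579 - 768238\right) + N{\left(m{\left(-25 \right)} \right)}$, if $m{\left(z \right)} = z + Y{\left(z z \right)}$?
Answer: $36647447399341$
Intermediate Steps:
$Y{\left(U \right)} = 3 U$ ($Y{\left(U \right)} = U 3 = 3 U$)
$m{\left(z \right)} = z + 3 z^{2}$ ($m{\left(z \right)} = z + 3 z z = z + 3 z^{2}$)
$N{\left(v \right)} = 2 v^{3} \left(1044 + v\right)$ ($N{\left(v \right)} = 2 v \left(1044 + v\right) v^{2} = 2 v^{3} \left(1044 + v\right)$)
$\left(2667579 - 768238\right) + N{\left(m{\left(-25 \right)} \right)} = \left(2667579 - 768238\right) + 2 \left(- 25 \left(1 + 3 \left(-25\right)\right)\right)^{3} \left(1044 - 25 \left(1 + 3 \left(-25\right)\right)\right) = 1899341 + 2 \left(- 25 \left(1 - 75\right)\right)^{3} \left(1044 - 25 \left(1 - 75\right)\right) = 1899341 + 2 \left(\left(-25\right) \left(-74\right)\right)^{3} \left(1044 - -1850\right) = 1899341 + 2 \cdot 1850^{3} \left(1044 + 1850\right) = 1899341 + 2 \cdot 6331625000 \cdot 2894 = 1899341 + 36647445500000 = 36647447399341$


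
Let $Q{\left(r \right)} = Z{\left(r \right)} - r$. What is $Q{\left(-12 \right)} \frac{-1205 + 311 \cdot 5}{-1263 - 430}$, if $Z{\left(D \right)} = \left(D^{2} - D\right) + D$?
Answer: $- \frac{54600}{1693} \approx -32.25$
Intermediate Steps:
$Z{\left(D \right)} = D^{2}$
$Q{\left(r \right)} = r^{2} - r$
$Q{\left(-12 \right)} \frac{-1205 + 311 \cdot 5}{-1263 - 430} = - 12 \left(-1 - 12\right) \frac{-1205 + 311 \cdot 5}{-1263 - 430} = \left(-12\right) \left(-13\right) \frac{-1205 + 1555}{-1693} = 156 \cdot 350 \left(- \frac{1}{1693}\right) = 156 \left(- \frac{350}{1693}\right) = - \frac{54600}{1693}$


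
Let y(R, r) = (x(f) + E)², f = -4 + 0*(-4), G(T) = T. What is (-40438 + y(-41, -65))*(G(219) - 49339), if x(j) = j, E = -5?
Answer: 1982335840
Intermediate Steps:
f = -4 (f = -4 + 0 = -4)
y(R, r) = 81 (y(R, r) = (-4 - 5)² = (-9)² = 81)
(-40438 + y(-41, -65))*(G(219) - 49339) = (-40438 + 81)*(219 - 49339) = -40357*(-49120) = 1982335840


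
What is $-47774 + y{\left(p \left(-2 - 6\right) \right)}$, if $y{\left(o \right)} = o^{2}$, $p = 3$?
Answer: $-47198$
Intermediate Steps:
$-47774 + y{\left(p \left(-2 - 6\right) \right)} = -47774 + \left(3 \left(-2 - 6\right)\right)^{2} = -47774 + \left(3 \left(-8\right)\right)^{2} = -47774 + \left(-24\right)^{2} = -47774 + 576 = -47198$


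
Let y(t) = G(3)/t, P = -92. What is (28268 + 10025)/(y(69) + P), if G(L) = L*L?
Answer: -880739/2113 ≈ -416.82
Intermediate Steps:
G(L) = L²
y(t) = 9/t (y(t) = 3²/t = 9/t)
(28268 + 10025)/(y(69) + P) = (28268 + 10025)/(9/69 - 92) = 38293/(9*(1/69) - 92) = 38293/(3/23 - 92) = 38293/(-2113/23) = 38293*(-23/2113) = -880739/2113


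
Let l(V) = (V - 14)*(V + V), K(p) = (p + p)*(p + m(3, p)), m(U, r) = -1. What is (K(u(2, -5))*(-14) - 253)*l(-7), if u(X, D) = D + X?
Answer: -173166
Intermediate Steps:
K(p) = 2*p*(-1 + p) (K(p) = (p + p)*(p - 1) = (2*p)*(-1 + p) = 2*p*(-1 + p))
l(V) = 2*V*(-14 + V) (l(V) = (-14 + V)*(2*V) = 2*V*(-14 + V))
(K(u(2, -5))*(-14) - 253)*l(-7) = ((2*(-5 + 2)*(-1 + (-5 + 2)))*(-14) - 253)*(2*(-7)*(-14 - 7)) = ((2*(-3)*(-1 - 3))*(-14) - 253)*(2*(-7)*(-21)) = ((2*(-3)*(-4))*(-14) - 253)*294 = (24*(-14) - 253)*294 = (-336 - 253)*294 = -589*294 = -173166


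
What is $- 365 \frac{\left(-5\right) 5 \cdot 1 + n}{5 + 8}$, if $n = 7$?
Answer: $\frac{6570}{13} \approx 505.38$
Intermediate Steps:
$- 365 \frac{\left(-5\right) 5 \cdot 1 + n}{5 + 8} = - 365 \frac{\left(-5\right) 5 \cdot 1 + 7}{5 + 8} = - 365 \frac{\left(-25\right) 1 + 7}{13} = - 365 \left(-25 + 7\right) \frac{1}{13} = - 365 \left(\left(-18\right) \frac{1}{13}\right) = \left(-365\right) \left(- \frac{18}{13}\right) = \frac{6570}{13}$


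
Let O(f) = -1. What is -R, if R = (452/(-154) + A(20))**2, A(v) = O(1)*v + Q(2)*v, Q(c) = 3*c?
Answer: -55860676/5929 ≈ -9421.6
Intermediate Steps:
A(v) = 5*v (A(v) = -v + (3*2)*v = -v + 6*v = 5*v)
R = 55860676/5929 (R = (452/(-154) + 5*20)**2 = (452*(-1/154) + 100)**2 = (-226/77 + 100)**2 = (7474/77)**2 = 55860676/5929 ≈ 9421.6)
-R = -1*55860676/5929 = -55860676/5929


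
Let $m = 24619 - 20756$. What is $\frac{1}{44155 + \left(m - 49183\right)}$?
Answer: $- \frac{1}{1165} \approx -0.00085837$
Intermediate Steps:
$m = 3863$ ($m = 24619 - 20756 = 3863$)
$\frac{1}{44155 + \left(m - 49183\right)} = \frac{1}{44155 + \left(3863 - 49183\right)} = \frac{1}{44155 - 45320} = \frac{1}{-1165} = - \frac{1}{1165}$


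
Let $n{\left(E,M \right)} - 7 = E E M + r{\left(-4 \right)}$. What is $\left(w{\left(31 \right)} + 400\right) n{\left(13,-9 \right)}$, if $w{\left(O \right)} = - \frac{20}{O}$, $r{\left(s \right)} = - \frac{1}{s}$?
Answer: $- \frac{18740225}{31} \approx -6.0452 \cdot 10^{5}$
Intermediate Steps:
$n{\left(E,M \right)} = \frac{29}{4} + M E^{2}$ ($n{\left(E,M \right)} = 7 + \left(E E M - \frac{1}{-4}\right) = 7 + \left(E^{2} M - - \frac{1}{4}\right) = 7 + \left(M E^{2} + \frac{1}{4}\right) = 7 + \left(\frac{1}{4} + M E^{2}\right) = \frac{29}{4} + M E^{2}$)
$\left(w{\left(31 \right)} + 400\right) n{\left(13,-9 \right)} = \left(- \frac{20}{31} + 400\right) \left(\frac{29}{4} - 9 \cdot 13^{2}\right) = \left(\left(-20\right) \frac{1}{31} + 400\right) \left(\frac{29}{4} - 1521\right) = \left(- \frac{20}{31} + 400\right) \left(\frac{29}{4} - 1521\right) = \frac{12380}{31} \left(- \frac{6055}{4}\right) = - \frac{18740225}{31}$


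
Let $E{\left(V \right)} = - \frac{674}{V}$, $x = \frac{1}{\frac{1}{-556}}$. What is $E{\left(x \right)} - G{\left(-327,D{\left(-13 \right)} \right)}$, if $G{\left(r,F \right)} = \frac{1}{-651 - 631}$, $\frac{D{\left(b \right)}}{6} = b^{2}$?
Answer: $\frac{108078}{89099} \approx 1.213$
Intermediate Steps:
$D{\left(b \right)} = 6 b^{2}$
$x = -556$ ($x = \frac{1}{- \frac{1}{556}} = -556$)
$G{\left(r,F \right)} = - \frac{1}{1282}$ ($G{\left(r,F \right)} = \frac{1}{-1282} = - \frac{1}{1282}$)
$E{\left(x \right)} - G{\left(-327,D{\left(-13 \right)} \right)} = - \frac{674}{-556} - - \frac{1}{1282} = \left(-674\right) \left(- \frac{1}{556}\right) + \frac{1}{1282} = \frac{337}{278} + \frac{1}{1282} = \frac{108078}{89099}$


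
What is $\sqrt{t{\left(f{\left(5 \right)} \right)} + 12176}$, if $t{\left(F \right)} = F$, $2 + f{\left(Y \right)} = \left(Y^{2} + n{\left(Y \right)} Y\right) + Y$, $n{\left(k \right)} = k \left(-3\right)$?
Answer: $\sqrt{12129} \approx 110.13$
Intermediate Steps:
$n{\left(k \right)} = - 3 k$
$f{\left(Y \right)} = -2 + Y - 2 Y^{2}$ ($f{\left(Y \right)} = -2 + \left(\left(Y^{2} + - 3 Y Y\right) + Y\right) = -2 + \left(\left(Y^{2} - 3 Y^{2}\right) + Y\right) = -2 - \left(- Y + 2 Y^{2}\right) = -2 + Y - 2 Y^{2}$)
$\sqrt{t{\left(f{\left(5 \right)} \right)} + 12176} = \sqrt{\left(-2 + 5 - 2 \cdot 5^{2}\right) + 12176} = \sqrt{\left(-2 + 5 - 50\right) + 12176} = \sqrt{-47 + 12176} = \sqrt{12129}$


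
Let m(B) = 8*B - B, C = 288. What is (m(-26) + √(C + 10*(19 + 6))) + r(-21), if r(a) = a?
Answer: -203 + √538 ≈ -179.81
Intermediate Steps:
m(B) = 7*B
(m(-26) + √(C + 10*(19 + 6))) + r(-21) = (7*(-26) + √(288 + 10*(19 + 6))) - 21 = (-182 + √(288 + 10*25)) - 21 = (-182 + √(288 + 250)) - 21 = (-182 + √538) - 21 = -203 + √538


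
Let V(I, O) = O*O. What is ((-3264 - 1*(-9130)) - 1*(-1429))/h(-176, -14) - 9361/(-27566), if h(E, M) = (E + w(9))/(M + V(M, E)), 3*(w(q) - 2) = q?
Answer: -566024536219/428526 ≈ -1.3209e+6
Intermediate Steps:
w(q) = 2 + q/3
V(I, O) = O²
h(E, M) = (5 + E)/(M + E²) (h(E, M) = (E + (2 + (⅓)*9))/(M + E²) = (E + (2 + 3))/(M + E²) = (E + 5)/(M + E²) = (5 + E)/(M + E²))
((-3264 - 1*(-9130)) - 1*(-1429))/h(-176, -14) - 9361/(-27566) = ((-3264 - 1*(-9130)) - 1*(-1429))/(((5 - 176)/(-14 + (-176)²))) - 9361/(-27566) = ((-3264 + 9130) + 1429)/((-171/(-14 + 30976))) - 9361*(-1/27566) = (5866 + 1429)/((-171/30962)) + 851/2506 = 7295/(((1/30962)*(-171))) + 851/2506 = 7295/(-171/30962) + 851/2506 = 7295*(-30962/171) + 851/2506 = -225867790/171 + 851/2506 = -566024536219/428526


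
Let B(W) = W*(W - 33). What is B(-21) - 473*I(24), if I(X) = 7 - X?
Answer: 9175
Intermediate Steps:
B(W) = W*(-33 + W)
B(-21) - 473*I(24) = -21*(-33 - 21) - 473*(7 - 1*24) = -21*(-54) - 473*(7 - 24) = 1134 - 473*(-17) = 1134 + 8041 = 9175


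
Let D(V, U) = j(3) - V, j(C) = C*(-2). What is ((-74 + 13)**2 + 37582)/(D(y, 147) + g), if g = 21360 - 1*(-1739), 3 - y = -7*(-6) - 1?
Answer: 41303/23131 ≈ 1.7856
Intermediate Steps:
j(C) = -2*C
y = -38 (y = 3 - (-7*(-6) - 1) = 3 - (42 - 1) = 3 - 1*41 = 3 - 41 = -38)
g = 23099 (g = 21360 + 1739 = 23099)
D(V, U) = -6 - V (D(V, U) = -2*3 - V = -6 - V)
((-74 + 13)**2 + 37582)/(D(y, 147) + g) = ((-74 + 13)**2 + 37582)/((-6 - 1*(-38)) + 23099) = ((-61)**2 + 37582)/((-6 + 38) + 23099) = (3721 + 37582)/(32 + 23099) = 41303/23131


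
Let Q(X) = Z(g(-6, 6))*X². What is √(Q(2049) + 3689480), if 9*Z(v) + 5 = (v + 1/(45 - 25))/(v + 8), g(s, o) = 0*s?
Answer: √2175920890/40 ≈ 1166.2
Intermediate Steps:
g(s, o) = 0
Z(v) = -5/9 + (1/20 + v)/(9*(8 + v)) (Z(v) = -5/9 + ((v + 1/(45 - 25))/(v + 8))/9 = -5/9 + ((v + 1/20)/(8 + v))/9 = -5/9 + ((1/20 + v)/(8 + v))/9 = -5/9 + (1/20 + v)/(9*(8 + v)))
Q(X) = -799*X²/1440 (Q(X) = ((-799 - 80*0)/(180*(8 + 0)))*X² = ((1/180)*(-799 + 0)/8)*X² = ((1/180)*(⅛)*(-799))*X² = -799*X²/1440)
√(Q(2049) + 3689480) = √(-799/1440*2049² + 3689480) = √(-799/1440*4198401 + 3689480) = √(-372724711/160 + 3689480) = √(217592089/160) = √2175920890/40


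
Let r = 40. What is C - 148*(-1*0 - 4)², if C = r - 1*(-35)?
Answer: -2293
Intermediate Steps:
C = 75 (C = 40 - 1*(-35) = 40 + 35 = 75)
C - 148*(-1*0 - 4)² = 75 - 148*(-1*0 - 4)² = 75 - 148*(0 - 4)² = 75 - 148*(-4)² = 75 - 148*16 = 75 - 2368 = -2293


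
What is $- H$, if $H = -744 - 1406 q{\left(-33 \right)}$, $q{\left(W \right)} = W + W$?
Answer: $-92052$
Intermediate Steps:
$q{\left(W \right)} = 2 W$
$H = 92052$ ($H = -744 - 1406 \cdot 2 \left(-33\right) = -744 - -92796 = -744 + 92796 = 92052$)
$- H = \left(-1\right) 92052 = -92052$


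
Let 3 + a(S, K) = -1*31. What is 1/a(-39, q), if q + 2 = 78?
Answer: -1/34 ≈ -0.029412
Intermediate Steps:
q = 76 (q = -2 + 78 = 76)
a(S, K) = -34 (a(S, K) = -3 - 1*31 = -3 - 31 = -34)
1/a(-39, q) = 1/(-34) = -1/34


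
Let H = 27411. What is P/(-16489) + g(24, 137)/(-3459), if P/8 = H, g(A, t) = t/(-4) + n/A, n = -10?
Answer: -2273836720/171106353 ≈ -13.289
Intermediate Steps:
g(A, t) = -10/A - t/4 (g(A, t) = t/(-4) - 10/A = t*(-1/4) - 10/A = -t/4 - 10/A = -10/A - t/4)
P = 219288 (P = 8*27411 = 219288)
P/(-16489) + g(24, 137)/(-3459) = 219288/(-16489) + (-10/24 - 1/4*137)/(-3459) = 219288*(-1/16489) + (-10*1/24 - 137/4)*(-1/3459) = -219288/16489 + (-5/12 - 137/4)*(-1/3459) = -219288/16489 - 104/3*(-1/3459) = -219288/16489 + 104/10377 = -2273836720/171106353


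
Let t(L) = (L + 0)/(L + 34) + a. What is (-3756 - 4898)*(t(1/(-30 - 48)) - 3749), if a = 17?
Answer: 85618634582/2651 ≈ 3.2297e+7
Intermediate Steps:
t(L) = 17 + L/(34 + L) (t(L) = (L + 0)/(L + 34) + 17 = L/(34 + L) + 17 = 17 + L/(34 + L))
(-3756 - 4898)*(t(1/(-30 - 48)) - 3749) = (-3756 - 4898)*(2*(289 + 9/(-30 - 48))/(34 + 1/(-30 - 48)) - 3749) = -8654*(2*(289 + 9/(-78))/(34 + 1/(-78)) - 3749) = -8654*(2*(289 + 9*(-1/78))/(34 - 1/78) - 3749) = -8654*(2*(289 - 3/26)/(2651/78) - 3749) = -8654*(2*(78/2651)*(7511/26) - 3749) = -8654*(45066/2651 - 3749) = -8654*(-9893533/2651) = 85618634582/2651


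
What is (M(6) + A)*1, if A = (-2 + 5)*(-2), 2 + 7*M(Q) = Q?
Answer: -38/7 ≈ -5.4286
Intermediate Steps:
M(Q) = -2/7 + Q/7
A = -6 (A = 3*(-2) = -6)
(M(6) + A)*1 = ((-2/7 + (⅐)*6) - 6)*1 = ((-2/7 + 6/7) - 6)*1 = (4/7 - 6)*1 = -38/7*1 = -38/7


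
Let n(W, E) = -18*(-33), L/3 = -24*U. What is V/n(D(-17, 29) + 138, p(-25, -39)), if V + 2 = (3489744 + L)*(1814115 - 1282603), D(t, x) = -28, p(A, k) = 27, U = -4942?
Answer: 1021982769407/297 ≈ 3.4410e+9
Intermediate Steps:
L = 355824 (L = 3*(-24*(-4942)) = 3*118608 = 355824)
n(W, E) = 594
V = 2043965538814 (V = -2 + (3489744 + 355824)*(1814115 - 1282603) = -2 + 3845568*531512 = -2 + 2043965538816 = 2043965538814)
V/n(D(-17, 29) + 138, p(-25, -39)) = 2043965538814/594 = 2043965538814*(1/594) = 1021982769407/297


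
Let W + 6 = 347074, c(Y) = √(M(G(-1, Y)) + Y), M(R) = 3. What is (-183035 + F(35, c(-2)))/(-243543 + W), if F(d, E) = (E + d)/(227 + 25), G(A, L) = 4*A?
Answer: -1281244/724675 ≈ -1.7680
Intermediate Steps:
c(Y) = √(3 + Y)
F(d, E) = E/252 + d/252 (F(d, E) = (E + d)/252 = (E + d)*(1/252) = E/252 + d/252)
W = 347068 (W = -6 + 347074 = 347068)
(-183035 + F(35, c(-2)))/(-243543 + W) = (-183035 + (√(3 - 2)/252 + (1/252)*35))/(-243543 + 347068) = (-183035 + (√1/252 + 5/36))/103525 = (-183035 + ((1/252)*1 + 5/36))*(1/103525) = (-183035 + (1/252 + 5/36))*(1/103525) = (-183035 + ⅐)*(1/103525) = -1281244/7*1/103525 = -1281244/724675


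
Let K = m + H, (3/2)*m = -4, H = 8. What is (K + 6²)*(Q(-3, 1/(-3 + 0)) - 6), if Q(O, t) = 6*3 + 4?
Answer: 1984/3 ≈ 661.33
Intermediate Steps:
m = -8/3 (m = (⅔)*(-4) = -8/3 ≈ -2.6667)
Q(O, t) = 22 (Q(O, t) = 18 + 4 = 22)
K = 16/3 (K = -8/3 + 8 = 16/3 ≈ 5.3333)
(K + 6²)*(Q(-3, 1/(-3 + 0)) - 6) = (16/3 + 6²)*(22 - 6) = (16/3 + 36)*16 = (124/3)*16 = 1984/3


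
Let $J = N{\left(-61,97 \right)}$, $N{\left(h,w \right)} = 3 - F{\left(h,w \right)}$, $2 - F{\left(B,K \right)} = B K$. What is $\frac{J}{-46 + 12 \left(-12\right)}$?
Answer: $\frac{2958}{95} \approx 31.137$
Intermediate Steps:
$F{\left(B,K \right)} = 2 - B K$
$N{\left(h,w \right)} = 1 + h w$ ($N{\left(h,w \right)} = 3 - \left(2 - h w\right) = 3 + \left(-2 + h w\right) = 1 + h w$)
$J = -5916$ ($J = 1 - 5917 = -5916$)
$\frac{J}{-46 + 12 \left(-12\right)} = - \frac{5916}{-46 + 12 \left(-12\right)} = - \frac{5916}{-46 - 144} = - \frac{5916}{-190} = \left(-5916\right) \left(- \frac{1}{190}\right) = \frac{2958}{95}$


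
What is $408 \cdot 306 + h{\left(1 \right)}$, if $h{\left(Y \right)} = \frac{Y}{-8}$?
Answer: $\frac{998783}{8} \approx 1.2485 \cdot 10^{5}$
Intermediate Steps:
$h{\left(Y \right)} = - \frac{Y}{8}$ ($h{\left(Y \right)} = Y \left(- \frac{1}{8}\right) = - \frac{Y}{8}$)
$408 \cdot 306 + h{\left(1 \right)} = 408 \cdot 306 - \frac{1}{8} = 124848 - \frac{1}{8} = \frac{998783}{8}$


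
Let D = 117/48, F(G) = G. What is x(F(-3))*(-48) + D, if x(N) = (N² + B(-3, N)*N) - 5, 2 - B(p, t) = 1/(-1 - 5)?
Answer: 1959/16 ≈ 122.44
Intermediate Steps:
B(p, t) = 13/6 (B(p, t) = 2 - 1/(-1 - 5) = 2 - 1/(-6) = 2 - 1*(-⅙) = 2 + ⅙ = 13/6)
D = 39/16 (D = 117*(1/48) = 39/16 ≈ 2.4375)
x(N) = -5 + N² + 13*N/6 (x(N) = (N² + 13*N/6) - 5 = -5 + N² + 13*N/6)
x(F(-3))*(-48) + D = (-5 + (-3)² + (13/6)*(-3))*(-48) + 39/16 = (-5 + 9 - 13/2)*(-48) + 39/16 = -5/2*(-48) + 39/16 = 120 + 39/16 = 1959/16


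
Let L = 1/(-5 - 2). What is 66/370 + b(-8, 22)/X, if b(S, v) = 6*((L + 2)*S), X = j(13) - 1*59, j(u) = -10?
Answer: 43793/29785 ≈ 1.4703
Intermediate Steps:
L = -1/7 (L = 1/(-7) = -1/7 ≈ -0.14286)
X = -69 (X = -10 - 1*59 = -10 - 59 = -69)
b(S, v) = 78*S/7 (b(S, v) = 6*((-1/7 + 2)*S) = 6*(13*S/7) = 78*S/7)
66/370 + b(-8, 22)/X = 66/370 + ((78/7)*(-8))/(-69) = 66*(1/370) - 624/7*(-1/69) = 33/185 + 208/161 = 43793/29785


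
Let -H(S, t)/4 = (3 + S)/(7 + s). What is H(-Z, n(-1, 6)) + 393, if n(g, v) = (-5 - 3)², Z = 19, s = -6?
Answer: 457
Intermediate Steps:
n(g, v) = 64 (n(g, v) = (-8)² = 64)
H(S, t) = -12 - 4*S (H(S, t) = -4*(3 + S)/(7 - 6) = -4*(3 + S)/1 = -4*(3 + S) = -12 - 4*S)
H(-Z, n(-1, 6)) + 393 = (-12 - (-4)*19) + 393 = (-12 - 4*(-19)) + 393 = (-12 + 76) + 393 = 64 + 393 = 457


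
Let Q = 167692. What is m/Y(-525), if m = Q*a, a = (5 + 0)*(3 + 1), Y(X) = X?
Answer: -95824/15 ≈ -6388.3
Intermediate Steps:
a = 20 (a = 5*4 = 20)
m = 3353840 (m = 167692*20 = 3353840)
m/Y(-525) = 3353840/(-525) = 3353840*(-1/525) = -95824/15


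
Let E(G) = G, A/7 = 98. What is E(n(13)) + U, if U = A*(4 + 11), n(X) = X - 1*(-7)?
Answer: 10310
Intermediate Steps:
A = 686 (A = 7*98 = 686)
n(X) = 7 + X (n(X) = X + 7 = 7 + X)
U = 10290 (U = 686*(4 + 11) = 686*15 = 10290)
E(n(13)) + U = (7 + 13) + 10290 = 20 + 10290 = 10310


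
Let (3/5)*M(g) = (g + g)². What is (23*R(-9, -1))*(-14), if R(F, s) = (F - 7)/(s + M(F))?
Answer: 736/77 ≈ 9.5584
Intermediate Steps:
M(g) = 20*g²/3 (M(g) = 5*(g + g)²/3 = 5*(2*g)²/3 = 5*(4*g²)/3 = 20*g²/3)
R(F, s) = (-7 + F)/(s + 20*F²/3) (R(F, s) = (F - 7)/(s + 20*F²/3) = (-7 + F)/(s + 20*F²/3))
(23*R(-9, -1))*(-14) = (23*(3*(-7 - 9)/(3*(-1) + 20*(-9)²)))*(-14) = (23*(3*(-16)/(-3 + 20*81)))*(-14) = (23*(3*(-16)/(-3 + 1620)))*(-14) = (23*(3*(-16)/1617))*(-14) = (23*(3*(1/1617)*(-16)))*(-14) = (23*(-16/539))*(-14) = -368/539*(-14) = 736/77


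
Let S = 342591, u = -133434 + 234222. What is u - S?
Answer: -241803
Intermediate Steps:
u = 100788
u - S = 100788 - 1*342591 = 100788 - 342591 = -241803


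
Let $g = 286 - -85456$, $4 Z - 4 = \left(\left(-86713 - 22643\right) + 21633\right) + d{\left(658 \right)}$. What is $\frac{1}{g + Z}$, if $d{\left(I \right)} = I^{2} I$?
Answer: $\frac{4}{285145561} \approx 1.4028 \cdot 10^{-8}$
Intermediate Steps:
$d{\left(I \right)} = I^{3}$
$Z = \frac{284802593}{4}$ ($Z = 1 + \frac{\left(\left(-86713 - 22643\right) + 21633\right) + 658^{3}}{4} = 1 + \frac{\left(\left(-86713 - 22643\right) + 21633\right) + 284890312}{4} = 1 + \frac{\left(-109356 + 21633\right) + 284890312}{4} = 1 + \frac{-87723 + 284890312}{4} = 1 + \frac{1}{4} \cdot 284802589 = 1 + \frac{284802589}{4} = \frac{284802593}{4} \approx 7.1201 \cdot 10^{7}$)
$g = 85742$ ($g = 286 + 85456 = 85742$)
$\frac{1}{g + Z} = \frac{1}{85742 + \frac{284802593}{4}} = \frac{1}{\frac{285145561}{4}} = \frac{4}{285145561}$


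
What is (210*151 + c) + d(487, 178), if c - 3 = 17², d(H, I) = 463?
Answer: 32465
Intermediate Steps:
c = 292 (c = 3 + 17² = 3 + 289 = 292)
(210*151 + c) + d(487, 178) = (210*151 + 292) + 463 = (31710 + 292) + 463 = 32002 + 463 = 32465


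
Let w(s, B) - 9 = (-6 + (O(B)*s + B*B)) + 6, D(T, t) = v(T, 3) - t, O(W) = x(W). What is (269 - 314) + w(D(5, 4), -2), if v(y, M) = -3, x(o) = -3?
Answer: -11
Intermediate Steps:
O(W) = -3
D(T, t) = -3 - t
w(s, B) = 9 + B² - 3*s (w(s, B) = 9 + ((-6 + (-3*s + B*B)) + 6) = 9 + ((-6 + (-3*s + B²)) + 6) = 9 + ((-6 + (B² - 3*s)) + 6) = 9 + ((-6 + B² - 3*s) + 6) = 9 + (B² - 3*s) = 9 + B² - 3*s)
(269 - 314) + w(D(5, 4), -2) = (269 - 314) + (9 + (-2)² - 3*(-3 - 1*4)) = -45 + (9 + 4 - 3*(-3 - 4)) = -45 + (9 + 4 - 3*(-7)) = -45 + (9 + 4 + 21) = -45 + 34 = -11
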